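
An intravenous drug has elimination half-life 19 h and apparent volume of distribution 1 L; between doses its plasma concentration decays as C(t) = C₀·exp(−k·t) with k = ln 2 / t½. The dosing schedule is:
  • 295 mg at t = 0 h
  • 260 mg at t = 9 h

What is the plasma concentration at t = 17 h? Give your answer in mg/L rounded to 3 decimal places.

352.853 mg/L

k = ln 2 / 19 = 0.03648 per h
Dose 1 (295 mg at t=0 h): 295·exp(−0.03648·17) = 158.664 mg/L
Dose 2 (260 mg at t=9 h): 260·exp(−0.03648·8) = 194.189 mg/L
C(17) = 158.664 + 194.189 = 352.853 mg/L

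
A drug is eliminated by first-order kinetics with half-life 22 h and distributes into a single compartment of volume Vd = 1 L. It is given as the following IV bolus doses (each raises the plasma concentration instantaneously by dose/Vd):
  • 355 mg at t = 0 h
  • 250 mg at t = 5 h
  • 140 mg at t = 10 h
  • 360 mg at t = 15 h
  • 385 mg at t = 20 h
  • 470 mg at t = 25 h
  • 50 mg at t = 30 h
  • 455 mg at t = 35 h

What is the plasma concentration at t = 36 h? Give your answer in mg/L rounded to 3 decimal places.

k = ln 2 / 22 = 0.03151 per h
Dose 1 (355 mg at t=0 h): 355·exp(−0.03151·36) = 114.192 mg/L
Dose 2 (250 mg at t=5 h): 250·exp(−0.03151·31) = 94.137 mg/L
Dose 3 (140 mg at t=10 h): 140·exp(−0.03151·26) = 61.711 mg/L
Dose 4 (360 mg at t=15 h): 360·exp(−0.03151·21) = 185.761 mg/L
Dose 5 (385 mg at t=20 h): 385·exp(−0.03151·16) = 232.557 mg/L
Dose 6 (470 mg at t=25 h): 470·exp(−0.03151·11) = 332.340 mg/L
Dose 7 (50 mg at t=30 h): 50·exp(−0.03151·6) = 41.388 mg/L
Dose 8 (455 mg at t=35 h): 455·exp(−0.03151·1) = 440.888 mg/L
C(36) = 114.192 + 94.137 + 61.711 + 185.761 + 232.557 + 332.340 + 41.388 + 440.888 = 1502.975 mg/L

1502.975 mg/L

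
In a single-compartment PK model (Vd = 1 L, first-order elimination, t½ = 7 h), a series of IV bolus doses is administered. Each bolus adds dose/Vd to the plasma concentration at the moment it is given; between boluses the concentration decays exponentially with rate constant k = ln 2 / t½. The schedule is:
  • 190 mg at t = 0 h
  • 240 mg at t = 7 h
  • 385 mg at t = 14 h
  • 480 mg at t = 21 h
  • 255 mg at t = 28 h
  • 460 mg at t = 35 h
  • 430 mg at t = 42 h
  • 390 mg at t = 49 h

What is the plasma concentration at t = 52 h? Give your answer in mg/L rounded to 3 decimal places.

k = ln 2 / 7 = 0.09902 per h
Dose 1 (190 mg at t=0 h): 190·exp(−0.09902·52) = 1.103 mg/L
Dose 2 (240 mg at t=7 h): 240·exp(−0.09902·45) = 2.786 mg/L
Dose 3 (385 mg at t=14 h): 385·exp(−0.09902·38) = 8.939 mg/L
Dose 4 (480 mg at t=21 h): 480·exp(−0.09902·31) = 22.290 mg/L
Dose 5 (255 mg at t=28 h): 255·exp(−0.09902·24) = 23.683 mg/L
Dose 6 (460 mg at t=35 h): 460·exp(−0.09902·17) = 85.445 mg/L
Dose 7 (430 mg at t=42 h): 430·exp(−0.09902·10) = 159.744 mg/L
Dose 8 (390 mg at t=49 h): 390·exp(−0.09902·3) = 289.769 mg/L
C(52) = 1.103 + 2.786 + 8.939 + 22.290 + 23.683 + 85.445 + 159.744 + 289.769 = 593.759 mg/L

593.759 mg/L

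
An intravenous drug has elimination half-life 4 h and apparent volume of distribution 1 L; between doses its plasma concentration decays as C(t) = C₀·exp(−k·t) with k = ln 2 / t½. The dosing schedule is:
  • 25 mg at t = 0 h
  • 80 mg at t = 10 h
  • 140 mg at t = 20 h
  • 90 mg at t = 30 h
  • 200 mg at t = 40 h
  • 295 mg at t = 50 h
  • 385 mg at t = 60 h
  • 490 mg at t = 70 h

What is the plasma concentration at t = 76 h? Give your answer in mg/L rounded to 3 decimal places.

200.994 mg/L

k = ln 2 / 4 = 0.17329 per h
Dose 1 (25 mg at t=0 h): 25·exp(−0.17329·76) = 0.000 mg/L
Dose 2 (80 mg at t=10 h): 80·exp(−0.17329·66) = 0.001 mg/L
Dose 3 (140 mg at t=20 h): 140·exp(−0.17329·56) = 0.009 mg/L
Dose 4 (90 mg at t=30 h): 90·exp(−0.17329·46) = 0.031 mg/L
Dose 5 (200 mg at t=40 h): 200·exp(−0.17329·36) = 0.391 mg/L
Dose 6 (295 mg at t=50 h): 295·exp(−0.17329·26) = 3.259 mg/L
Dose 7 (385 mg at t=60 h): 385·exp(−0.17329·16) = 24.062 mg/L
Dose 8 (490 mg at t=70 h): 490·exp(−0.17329·6) = 173.241 mg/L
C(76) = 0.000 + 0.001 + 0.009 + 0.031 + 0.391 + 3.259 + 24.062 + 173.241 = 200.994 mg/L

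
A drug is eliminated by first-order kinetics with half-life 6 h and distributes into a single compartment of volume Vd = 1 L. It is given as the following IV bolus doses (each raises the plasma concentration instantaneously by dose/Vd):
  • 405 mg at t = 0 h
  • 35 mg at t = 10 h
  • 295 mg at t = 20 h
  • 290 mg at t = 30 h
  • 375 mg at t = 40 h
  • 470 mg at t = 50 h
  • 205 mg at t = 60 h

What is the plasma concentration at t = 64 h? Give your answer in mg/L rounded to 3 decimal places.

253.695 mg/L

k = ln 2 / 6 = 0.11552 per h
Dose 1 (405 mg at t=0 h): 405·exp(−0.11552·64) = 0.249 mg/L
Dose 2 (35 mg at t=10 h): 35·exp(−0.11552·54) = 0.068 mg/L
Dose 3 (295 mg at t=20 h): 295·exp(−0.11552·44) = 1.829 mg/L
Dose 4 (290 mg at t=30 h): 290·exp(−0.11552·34) = 5.709 mg/L
Dose 5 (375 mg at t=40 h): 375·exp(−0.11552·24) = 23.438 mg/L
Dose 6 (470 mg at t=50 h): 470·exp(−0.11552·14) = 93.260 mg/L
Dose 7 (205 mg at t=60 h): 205·exp(−0.11552·4) = 129.142 mg/L
C(64) = 0.249 + 0.068 + 1.829 + 5.709 + 23.438 + 93.260 + 129.142 = 253.695 mg/L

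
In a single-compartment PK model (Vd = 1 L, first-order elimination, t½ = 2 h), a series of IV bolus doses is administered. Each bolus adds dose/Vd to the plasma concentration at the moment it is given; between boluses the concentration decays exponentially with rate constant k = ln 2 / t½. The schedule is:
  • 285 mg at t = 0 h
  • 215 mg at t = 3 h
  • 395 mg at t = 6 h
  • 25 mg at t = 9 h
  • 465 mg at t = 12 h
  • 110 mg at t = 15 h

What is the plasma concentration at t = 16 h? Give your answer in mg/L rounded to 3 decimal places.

k = ln 2 / 2 = 0.34657 per h
Dose 1 (285 mg at t=0 h): 285·exp(−0.34657·16) = 1.113 mg/L
Dose 2 (215 mg at t=3 h): 215·exp(−0.34657·13) = 2.375 mg/L
Dose 3 (395 mg at t=6 h): 395·exp(−0.34657·10) = 12.344 mg/L
Dose 4 (25 mg at t=9 h): 25·exp(−0.34657·7) = 2.210 mg/L
Dose 5 (465 mg at t=12 h): 465·exp(−0.34657·4) = 116.250 mg/L
Dose 6 (110 mg at t=15 h): 110·exp(−0.34657·1) = 77.782 mg/L
C(16) = 1.113 + 2.375 + 12.344 + 2.210 + 116.250 + 77.782 = 212.074 mg/L

212.074 mg/L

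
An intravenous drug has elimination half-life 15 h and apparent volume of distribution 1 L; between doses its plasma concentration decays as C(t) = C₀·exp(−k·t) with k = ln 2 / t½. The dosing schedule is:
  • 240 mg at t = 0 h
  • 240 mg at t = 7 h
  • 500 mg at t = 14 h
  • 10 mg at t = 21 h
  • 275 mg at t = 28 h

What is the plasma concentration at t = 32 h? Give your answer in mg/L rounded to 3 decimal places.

k = ln 2 / 15 = 0.04621 per h
Dose 1 (240 mg at t=0 h): 240·exp(−0.04621·32) = 54.703 mg/L
Dose 2 (240 mg at t=7 h): 240·exp(−0.04621·25) = 75.595 mg/L
Dose 3 (500 mg at t=14 h): 500·exp(−0.04621·18) = 217.638 mg/L
Dose 4 (10 mg at t=21 h): 10·exp(−0.04621·11) = 6.015 mg/L
Dose 5 (275 mg at t=28 h): 275·exp(−0.04621·4) = 228.590 mg/L
C(32) = 54.703 + 75.595 + 217.638 + 6.015 + 228.590 = 582.542 mg/L

582.542 mg/L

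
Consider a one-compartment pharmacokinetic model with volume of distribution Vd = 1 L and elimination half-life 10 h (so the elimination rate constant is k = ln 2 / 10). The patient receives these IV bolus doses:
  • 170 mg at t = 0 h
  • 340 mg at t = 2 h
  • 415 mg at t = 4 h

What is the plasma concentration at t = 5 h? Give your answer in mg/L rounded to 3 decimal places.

k = ln 2 / 10 = 0.06931 per h
Dose 1 (170 mg at t=0 h): 170·exp(−0.06931·5) = 120.208 mg/L
Dose 2 (340 mg at t=2 h): 340·exp(−0.06931·3) = 276.166 mg/L
Dose 3 (415 mg at t=4 h): 415·exp(−0.06931·1) = 387.209 mg/L
C(5) = 120.208 + 276.166 + 387.209 = 783.583 mg/L

783.583 mg/L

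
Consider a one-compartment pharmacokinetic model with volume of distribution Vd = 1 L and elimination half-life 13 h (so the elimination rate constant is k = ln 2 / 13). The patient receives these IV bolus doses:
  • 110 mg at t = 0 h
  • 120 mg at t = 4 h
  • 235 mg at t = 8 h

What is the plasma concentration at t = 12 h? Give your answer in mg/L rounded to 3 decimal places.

326.207 mg/L

k = ln 2 / 13 = 0.05332 per h
Dose 1 (110 mg at t=0 h): 110·exp(−0.05332·12) = 58.012 mg/L
Dose 2 (120 mg at t=4 h): 120·exp(−0.05332·8) = 78.331 mg/L
Dose 3 (235 mg at t=8 h): 235·exp(−0.05332·4) = 189.864 mg/L
C(12) = 58.012 + 78.331 + 189.864 = 326.207 mg/L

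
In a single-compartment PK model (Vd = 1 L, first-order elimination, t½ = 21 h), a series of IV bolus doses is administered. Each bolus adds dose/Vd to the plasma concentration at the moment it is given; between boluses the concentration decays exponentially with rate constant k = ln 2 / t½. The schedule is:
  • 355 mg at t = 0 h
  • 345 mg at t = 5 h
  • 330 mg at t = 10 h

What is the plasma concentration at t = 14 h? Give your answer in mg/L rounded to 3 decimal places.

k = ln 2 / 21 = 0.03301 per h
Dose 1 (355 mg at t=0 h): 355·exp(−0.03301·14) = 223.636 mg/L
Dose 2 (345 mg at t=5 h): 345·exp(−0.03301·9) = 256.334 mg/L
Dose 3 (330 mg at t=10 h): 330·exp(−0.03301·4) = 289.184 mg/L
C(14) = 223.636 + 256.334 + 289.184 = 769.154 mg/L

769.154 mg/L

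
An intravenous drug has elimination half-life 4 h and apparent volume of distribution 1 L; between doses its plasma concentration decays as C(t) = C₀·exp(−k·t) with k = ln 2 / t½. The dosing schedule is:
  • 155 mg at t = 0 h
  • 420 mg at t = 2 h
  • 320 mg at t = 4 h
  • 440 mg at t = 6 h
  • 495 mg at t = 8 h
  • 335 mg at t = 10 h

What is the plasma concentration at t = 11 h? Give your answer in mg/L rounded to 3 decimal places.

k = ln 2 / 4 = 0.17329 per h
Dose 1 (155 mg at t=0 h): 155·exp(−0.17329·11) = 23.041 mg/L
Dose 2 (420 mg at t=2 h): 420·exp(−0.17329·9) = 88.294 mg/L
Dose 3 (320 mg at t=4 h): 320·exp(−0.17329·7) = 95.137 mg/L
Dose 4 (440 mg at t=6 h): 440·exp(−0.17329·5) = 184.997 mg/L
Dose 5 (495 mg at t=8 h): 495·exp(−0.17329·3) = 294.329 mg/L
Dose 6 (335 mg at t=10 h): 335·exp(−0.17329·1) = 281.700 mg/L
C(11) = 23.041 + 88.294 + 95.137 + 184.997 + 294.329 + 281.700 = 967.498 mg/L

967.498 mg/L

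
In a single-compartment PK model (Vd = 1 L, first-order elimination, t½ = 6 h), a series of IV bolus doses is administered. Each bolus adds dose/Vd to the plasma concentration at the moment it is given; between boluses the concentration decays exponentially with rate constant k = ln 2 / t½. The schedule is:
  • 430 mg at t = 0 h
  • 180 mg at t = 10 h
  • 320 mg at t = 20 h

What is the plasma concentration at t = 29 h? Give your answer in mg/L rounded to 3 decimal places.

148.265 mg/L

k = ln 2 / 6 = 0.11552 per h
Dose 1 (430 mg at t=0 h): 430·exp(−0.11552·29) = 15.083 mg/L
Dose 2 (180 mg at t=10 h): 180·exp(−0.11552·19) = 20.045 mg/L
Dose 3 (320 mg at t=20 h): 320·exp(−0.11552·9) = 113.137 mg/L
C(29) = 15.083 + 20.045 + 113.137 = 148.265 mg/L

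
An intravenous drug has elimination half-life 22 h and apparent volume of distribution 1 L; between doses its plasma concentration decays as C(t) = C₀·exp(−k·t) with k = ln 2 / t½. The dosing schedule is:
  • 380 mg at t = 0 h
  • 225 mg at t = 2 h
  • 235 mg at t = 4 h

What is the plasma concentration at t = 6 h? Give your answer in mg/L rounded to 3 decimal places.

k = ln 2 / 22 = 0.03151 per h
Dose 1 (380 mg at t=0 h): 380·exp(−0.03151·6) = 314.546 mg/L
Dose 2 (225 mg at t=2 h): 225·exp(−0.03151·4) = 198.358 mg/L
Dose 3 (235 mg at t=4 h): 235·exp(−0.03151·2) = 220.649 mg/L
C(6) = 314.546 + 198.358 + 220.649 = 733.553 mg/L

733.553 mg/L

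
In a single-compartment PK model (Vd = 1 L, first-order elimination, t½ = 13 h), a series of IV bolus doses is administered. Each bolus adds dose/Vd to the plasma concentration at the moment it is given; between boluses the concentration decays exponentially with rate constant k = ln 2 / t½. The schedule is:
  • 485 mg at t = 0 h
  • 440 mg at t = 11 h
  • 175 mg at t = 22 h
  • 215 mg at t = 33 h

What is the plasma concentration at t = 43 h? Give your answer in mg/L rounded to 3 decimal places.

k = ln 2 / 13 = 0.05332 per h
Dose 1 (485 mg at t=0 h): 485·exp(−0.05332·43) = 48.981 mg/L
Dose 2 (440 mg at t=11 h): 440·exp(−0.05332·32) = 79.883 mg/L
Dose 3 (175 mg at t=22 h): 175·exp(−0.05332·21) = 57.116 mg/L
Dose 4 (215 mg at t=33 h): 215·exp(−0.05332·10) = 126.147 mg/L
C(43) = 48.981 + 79.883 + 57.116 + 126.147 = 312.127 mg/L

312.127 mg/L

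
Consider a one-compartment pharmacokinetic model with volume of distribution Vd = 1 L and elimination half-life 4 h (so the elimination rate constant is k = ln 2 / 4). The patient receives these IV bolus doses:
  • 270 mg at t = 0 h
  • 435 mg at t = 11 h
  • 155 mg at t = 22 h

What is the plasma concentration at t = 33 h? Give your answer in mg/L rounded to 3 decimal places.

k = ln 2 / 4 = 0.17329 per h
Dose 1 (270 mg at t=0 h): 270·exp(−0.17329·33) = 0.887 mg/L
Dose 2 (435 mg at t=11 h): 435·exp(−0.17329·22) = 9.612 mg/L
Dose 3 (155 mg at t=22 h): 155·exp(−0.17329·11) = 23.041 mg/L
C(33) = 0.887 + 9.612 + 23.041 = 33.540 mg/L

33.540 mg/L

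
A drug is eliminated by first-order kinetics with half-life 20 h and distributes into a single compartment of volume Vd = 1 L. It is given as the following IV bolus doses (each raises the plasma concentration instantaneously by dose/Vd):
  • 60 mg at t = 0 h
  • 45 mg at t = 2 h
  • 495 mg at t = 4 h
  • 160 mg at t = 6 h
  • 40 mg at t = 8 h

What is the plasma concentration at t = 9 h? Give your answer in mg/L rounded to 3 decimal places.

678.310 mg/L

k = ln 2 / 20 = 0.03466 per h
Dose 1 (60 mg at t=0 h): 60·exp(−0.03466·9) = 43.923 mg/L
Dose 2 (45 mg at t=2 h): 45·exp(−0.03466·7) = 35.306 mg/L
Dose 3 (495 mg at t=4 h): 495·exp(−0.03466·5) = 416.244 mg/L
Dose 4 (160 mg at t=6 h): 160·exp(−0.03466·3) = 144.200 mg/L
Dose 5 (40 mg at t=8 h): 40·exp(−0.03466·1) = 38.637 mg/L
C(9) = 43.923 + 35.306 + 416.244 + 144.200 + 38.637 = 678.310 mg/L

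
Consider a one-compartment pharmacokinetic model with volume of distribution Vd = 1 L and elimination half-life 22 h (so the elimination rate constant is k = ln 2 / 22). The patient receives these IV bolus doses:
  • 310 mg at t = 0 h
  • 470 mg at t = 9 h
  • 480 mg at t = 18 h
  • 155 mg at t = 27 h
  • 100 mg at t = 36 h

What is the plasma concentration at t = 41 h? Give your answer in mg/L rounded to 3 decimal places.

674.369 mg/L

k = ln 2 / 22 = 0.03151 per h
Dose 1 (310 mg at t=0 h): 310·exp(−0.03151·41) = 85.183 mg/L
Dose 2 (470 mg at t=9 h): 470·exp(−0.03151·32) = 171.489 mg/L
Dose 3 (480 mg at t=18 h): 480·exp(−0.03151·23) = 232.556 mg/L
Dose 4 (155 mg at t=27 h): 155·exp(−0.03151·14) = 99.717 mg/L
Dose 5 (100 mg at t=36 h): 100·exp(−0.03151·5) = 85.425 mg/L
C(41) = 85.183 + 171.489 + 232.556 + 99.717 + 85.425 = 674.369 mg/L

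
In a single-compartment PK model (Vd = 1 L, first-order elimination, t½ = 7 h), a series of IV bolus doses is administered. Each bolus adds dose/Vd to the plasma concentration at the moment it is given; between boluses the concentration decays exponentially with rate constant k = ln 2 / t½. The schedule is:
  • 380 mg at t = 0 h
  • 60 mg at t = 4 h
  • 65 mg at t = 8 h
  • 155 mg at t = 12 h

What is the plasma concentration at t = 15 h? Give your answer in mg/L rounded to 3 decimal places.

253.897 mg/L

k = ln 2 / 7 = 0.09902 per h
Dose 1 (380 mg at t=0 h): 380·exp(−0.09902·15) = 86.044 mg/L
Dose 2 (60 mg at t=4 h): 60·exp(−0.09902·11) = 20.189 mg/L
Dose 3 (65 mg at t=8 h): 65·exp(−0.09902·7) = 32.500 mg/L
Dose 4 (155 mg at t=12 h): 155·exp(−0.09902·3) = 115.165 mg/L
C(15) = 86.044 + 20.189 + 32.500 + 115.165 = 253.897 mg/L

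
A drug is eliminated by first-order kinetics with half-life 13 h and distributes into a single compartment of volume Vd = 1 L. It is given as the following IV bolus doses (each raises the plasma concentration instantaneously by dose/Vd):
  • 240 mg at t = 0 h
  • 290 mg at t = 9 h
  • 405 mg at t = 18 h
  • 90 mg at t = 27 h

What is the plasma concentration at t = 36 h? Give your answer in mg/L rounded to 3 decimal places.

k = ln 2 / 13 = 0.05332 per h
Dose 1 (240 mg at t=0 h): 240·exp(−0.05332·36) = 35.204 mg/L
Dose 2 (290 mg at t=9 h): 290·exp(−0.05332·27) = 68.736 mg/L
Dose 3 (405 mg at t=18 h): 405·exp(−0.05332·18) = 155.112 mg/L
Dose 4 (90 mg at t=27 h): 90·exp(−0.05332·9) = 55.698 mg/L
C(36) = 35.204 + 68.736 + 155.112 + 55.698 = 314.749 mg/L

314.749 mg/L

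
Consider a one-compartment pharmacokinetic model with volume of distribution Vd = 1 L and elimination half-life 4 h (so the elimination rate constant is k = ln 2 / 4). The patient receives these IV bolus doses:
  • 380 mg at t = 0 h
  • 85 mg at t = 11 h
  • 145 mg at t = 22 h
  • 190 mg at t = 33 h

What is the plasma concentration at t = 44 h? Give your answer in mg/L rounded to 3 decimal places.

k = ln 2 / 4 = 0.17329 per h
Dose 1 (380 mg at t=0 h): 380·exp(−0.17329·44) = 0.186 mg/L
Dose 2 (85 mg at t=11 h): 85·exp(−0.17329·33) = 0.279 mg/L
Dose 3 (145 mg at t=22 h): 145·exp(−0.17329·22) = 3.204 mg/L
Dose 4 (190 mg at t=33 h): 190·exp(−0.17329·11) = 28.244 mg/L
C(44) = 0.186 + 0.279 + 3.204 + 28.244 = 31.912 mg/L

31.912 mg/L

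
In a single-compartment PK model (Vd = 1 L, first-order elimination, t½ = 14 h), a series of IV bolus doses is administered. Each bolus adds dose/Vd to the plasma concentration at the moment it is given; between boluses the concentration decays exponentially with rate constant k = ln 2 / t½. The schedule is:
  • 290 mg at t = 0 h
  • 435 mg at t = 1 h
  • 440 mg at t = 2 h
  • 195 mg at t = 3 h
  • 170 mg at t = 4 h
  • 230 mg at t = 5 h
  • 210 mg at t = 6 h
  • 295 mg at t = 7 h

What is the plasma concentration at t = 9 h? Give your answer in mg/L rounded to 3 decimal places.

1704.074 mg/L

k = ln 2 / 14 = 0.04951 per h
Dose 1 (290 mg at t=0 h): 290·exp(−0.04951·9) = 185.729 mg/L
Dose 2 (435 mg at t=1 h): 435·exp(−0.04951·8) = 292.733 mg/L
Dose 3 (440 mg at t=2 h): 440·exp(−0.04951·7) = 311.127 mg/L
Dose 4 (195 mg at t=3 h): 195·exp(−0.04951·6) = 144.884 mg/L
Dose 5 (170 mg at t=4 h): 170·exp(−0.04951·5) = 132.721 mg/L
Dose 6 (230 mg at t=5 h): 230·exp(−0.04951·4) = 188.677 mg/L
Dose 7 (210 mg at t=6 h): 210·exp(−0.04951·3) = 181.014 mg/L
Dose 8 (295 mg at t=7 h): 295·exp(−0.04951·2) = 267.188 mg/L
C(9) = 185.729 + 292.733 + 311.127 + 144.884 + 132.721 + 188.677 + 181.014 + 267.188 = 1704.074 mg/L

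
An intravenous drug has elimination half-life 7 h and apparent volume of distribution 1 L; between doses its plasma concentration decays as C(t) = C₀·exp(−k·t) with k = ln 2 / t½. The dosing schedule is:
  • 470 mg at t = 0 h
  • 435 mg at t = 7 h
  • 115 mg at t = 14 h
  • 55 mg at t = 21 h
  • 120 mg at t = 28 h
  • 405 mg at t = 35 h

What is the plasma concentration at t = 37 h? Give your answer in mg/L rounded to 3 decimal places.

k = ln 2 / 7 = 0.09902 per h
Dose 1 (470 mg at t=0 h): 470·exp(−0.09902·37) = 12.049 mg/L
Dose 2 (435 mg at t=7 h): 435·exp(−0.09902·30) = 22.303 mg/L
Dose 3 (115 mg at t=14 h): 115·exp(−0.09902·23) = 11.792 mg/L
Dose 4 (55 mg at t=21 h): 55·exp(−0.09902·16) = 11.280 mg/L
Dose 5 (120 mg at t=28 h): 120·exp(−0.09902·9) = 49.220 mg/L
Dose 6 (405 mg at t=35 h): 405·exp(−0.09902·2) = 332.236 mg/L
C(37) = 12.049 + 22.303 + 11.792 + 11.280 + 49.220 + 332.236 = 438.879 mg/L

438.879 mg/L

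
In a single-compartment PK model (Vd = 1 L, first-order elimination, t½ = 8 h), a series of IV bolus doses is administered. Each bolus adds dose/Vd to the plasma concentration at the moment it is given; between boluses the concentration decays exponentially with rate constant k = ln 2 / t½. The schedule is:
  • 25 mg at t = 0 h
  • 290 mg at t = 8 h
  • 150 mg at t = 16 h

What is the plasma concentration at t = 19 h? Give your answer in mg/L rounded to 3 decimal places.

232.296 mg/L

k = ln 2 / 8 = 0.08664 per h
Dose 1 (25 mg at t=0 h): 25·exp(−0.08664·19) = 4.819 mg/L
Dose 2 (290 mg at t=8 h): 290·exp(−0.08664·11) = 111.810 mg/L
Dose 3 (150 mg at t=16 h): 150·exp(−0.08664·3) = 115.666 mg/L
C(19) = 4.819 + 111.810 + 115.666 = 232.296 mg/L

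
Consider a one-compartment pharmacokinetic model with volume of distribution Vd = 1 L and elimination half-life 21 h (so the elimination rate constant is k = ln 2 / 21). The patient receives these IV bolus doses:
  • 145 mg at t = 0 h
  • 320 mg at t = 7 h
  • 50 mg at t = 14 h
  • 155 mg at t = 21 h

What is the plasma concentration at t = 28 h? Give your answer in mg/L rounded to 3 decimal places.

k = ln 2 / 21 = 0.03301 per h
Dose 1 (145 mg at t=0 h): 145·exp(−0.03301·28) = 57.543 mg/L
Dose 2 (320 mg at t=7 h): 320·exp(−0.03301·21) = 160.000 mg/L
Dose 3 (50 mg at t=14 h): 50·exp(−0.03301·14) = 31.498 mg/L
Dose 4 (155 mg at t=21 h): 155·exp(−0.03301·7) = 123.024 mg/L
C(28) = 57.543 + 160.000 + 31.498 + 123.024 = 372.065 mg/L

372.065 mg/L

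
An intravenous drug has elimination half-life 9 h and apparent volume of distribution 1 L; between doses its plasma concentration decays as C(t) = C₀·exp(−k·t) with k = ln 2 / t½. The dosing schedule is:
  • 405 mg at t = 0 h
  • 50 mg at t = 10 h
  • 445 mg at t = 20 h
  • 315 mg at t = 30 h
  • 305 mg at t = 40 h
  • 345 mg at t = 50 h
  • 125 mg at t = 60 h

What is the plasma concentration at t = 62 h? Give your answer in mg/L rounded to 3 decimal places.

348.743 mg/L

k = ln 2 / 9 = 0.07702 per h
Dose 1 (405 mg at t=0 h): 405·exp(−0.07702·62) = 3.417 mg/L
Dose 2 (50 mg at t=10 h): 50·exp(−0.07702·52) = 0.911 mg/L
Dose 3 (445 mg at t=20 h): 445·exp(−0.07702·42) = 17.521 mg/L
Dose 4 (315 mg at t=30 h): 315·exp(−0.07702·32) = 26.791 mg/L
Dose 5 (305 mg at t=40 h): 305·exp(−0.07702·22) = 56.034 mg/L
Dose 6 (345 mg at t=50 h): 345·exp(−0.07702·12) = 136.913 mg/L
Dose 7 (125 mg at t=60 h): 125·exp(−0.07702·2) = 107.155 mg/L
C(62) = 3.417 + 0.911 + 17.521 + 26.791 + 56.034 + 136.913 + 107.155 = 348.743 mg/L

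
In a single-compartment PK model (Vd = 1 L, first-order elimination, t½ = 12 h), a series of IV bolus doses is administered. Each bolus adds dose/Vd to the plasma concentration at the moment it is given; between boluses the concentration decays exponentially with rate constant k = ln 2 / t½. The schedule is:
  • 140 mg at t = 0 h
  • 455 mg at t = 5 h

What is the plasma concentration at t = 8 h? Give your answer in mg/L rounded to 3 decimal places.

k = ln 2 / 12 = 0.05776 per h
Dose 1 (140 mg at t=0 h): 140·exp(−0.05776·8) = 88.194 mg/L
Dose 2 (455 mg at t=5 h): 455·exp(−0.05776·3) = 382.608 mg/L
C(8) = 88.194 + 382.608 = 470.802 mg/L

470.802 mg/L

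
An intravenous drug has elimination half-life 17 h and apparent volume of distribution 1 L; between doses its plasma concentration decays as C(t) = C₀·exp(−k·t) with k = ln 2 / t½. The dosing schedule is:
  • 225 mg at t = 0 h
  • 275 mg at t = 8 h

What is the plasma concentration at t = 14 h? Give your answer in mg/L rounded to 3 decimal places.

342.459 mg/L

k = ln 2 / 17 = 0.04077 per h
Dose 1 (225 mg at t=0 h): 225·exp(−0.04077·14) = 127.138 mg/L
Dose 2 (275 mg at t=8 h): 275·exp(−0.04077·6) = 215.321 mg/L
C(14) = 127.138 + 215.321 = 342.459 mg/L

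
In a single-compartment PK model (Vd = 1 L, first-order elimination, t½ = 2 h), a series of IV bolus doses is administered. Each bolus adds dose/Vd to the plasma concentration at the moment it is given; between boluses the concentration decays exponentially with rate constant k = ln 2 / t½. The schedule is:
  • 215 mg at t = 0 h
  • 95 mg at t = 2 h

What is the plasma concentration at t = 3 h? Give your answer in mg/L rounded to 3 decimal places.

143.189 mg/L

k = ln 2 / 2 = 0.34657 per h
Dose 1 (215 mg at t=0 h): 215·exp(−0.34657·3) = 76.014 mg/L
Dose 2 (95 mg at t=2 h): 95·exp(−0.34657·1) = 67.175 mg/L
C(3) = 76.014 + 67.175 = 143.189 mg/L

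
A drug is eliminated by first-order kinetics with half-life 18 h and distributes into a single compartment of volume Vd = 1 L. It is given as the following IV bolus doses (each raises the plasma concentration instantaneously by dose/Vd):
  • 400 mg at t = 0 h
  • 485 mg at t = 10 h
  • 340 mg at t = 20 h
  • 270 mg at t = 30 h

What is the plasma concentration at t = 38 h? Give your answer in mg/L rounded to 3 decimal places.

k = ln 2 / 18 = 0.03851 per h
Dose 1 (400 mg at t=0 h): 400·exp(−0.03851·38) = 92.587 mg/L
Dose 2 (485 mg at t=10 h): 485·exp(−0.03851·28) = 164.996 mg/L
Dose 3 (340 mg at t=20 h): 340·exp(−0.03851·18) = 170.000 mg/L
Dose 4 (270 mg at t=30 h): 270·exp(−0.03851·8) = 198.414 mg/L
C(38) = 92.587 + 164.996 + 170.000 + 198.414 = 625.997 mg/L

625.997 mg/L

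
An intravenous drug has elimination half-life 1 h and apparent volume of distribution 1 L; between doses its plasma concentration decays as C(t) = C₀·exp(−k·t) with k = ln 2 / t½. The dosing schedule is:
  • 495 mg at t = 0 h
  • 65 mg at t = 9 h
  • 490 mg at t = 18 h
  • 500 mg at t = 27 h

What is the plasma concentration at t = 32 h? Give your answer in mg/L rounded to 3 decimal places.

15.655 mg/L

k = ln 2 / 1 = 0.69315 per h
Dose 1 (495 mg at t=0 h): 495·exp(−0.69315·32) = 0.000 mg/L
Dose 2 (65 mg at t=9 h): 65·exp(−0.69315·23) = 0.000 mg/L
Dose 3 (490 mg at t=18 h): 490·exp(−0.69315·14) = 0.030 mg/L
Dose 4 (500 mg at t=27 h): 500·exp(−0.69315·5) = 15.625 mg/L
C(32) = 0.000 + 0.000 + 0.030 + 15.625 = 15.655 mg/L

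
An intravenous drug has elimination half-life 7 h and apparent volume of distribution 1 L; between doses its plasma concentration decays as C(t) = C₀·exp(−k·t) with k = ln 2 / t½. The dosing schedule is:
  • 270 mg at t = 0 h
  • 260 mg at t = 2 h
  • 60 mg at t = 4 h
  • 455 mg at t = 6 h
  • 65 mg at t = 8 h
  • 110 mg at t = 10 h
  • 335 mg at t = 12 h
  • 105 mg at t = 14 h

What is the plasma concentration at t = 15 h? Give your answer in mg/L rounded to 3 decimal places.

k = ln 2 / 7 = 0.09902 per h
Dose 1 (270 mg at t=0 h): 270·exp(−0.09902·15) = 61.136 mg/L
Dose 2 (260 mg at t=2 h): 260·exp(−0.09902·13) = 71.766 mg/L
Dose 3 (60 mg at t=4 h): 60·exp(−0.09902·11) = 20.189 mg/L
Dose 4 (455 mg at t=6 h): 455·exp(−0.09902·9) = 186.626 mg/L
Dose 5 (65 mg at t=8 h): 65·exp(−0.09902·7) = 32.500 mg/L
Dose 6 (110 mg at t=10 h): 110·exp(−0.09902·5) = 67.046 mg/L
Dose 7 (335 mg at t=12 h): 335·exp(−0.09902·3) = 248.904 mg/L
Dose 8 (105 mg at t=14 h): 105·exp(−0.09902·1) = 95.101 mg/L
C(15) = 61.136 + 71.766 + 20.189 + 186.626 + 32.500 + 67.046 + 248.904 + 95.101 = 783.268 mg/L

783.268 mg/L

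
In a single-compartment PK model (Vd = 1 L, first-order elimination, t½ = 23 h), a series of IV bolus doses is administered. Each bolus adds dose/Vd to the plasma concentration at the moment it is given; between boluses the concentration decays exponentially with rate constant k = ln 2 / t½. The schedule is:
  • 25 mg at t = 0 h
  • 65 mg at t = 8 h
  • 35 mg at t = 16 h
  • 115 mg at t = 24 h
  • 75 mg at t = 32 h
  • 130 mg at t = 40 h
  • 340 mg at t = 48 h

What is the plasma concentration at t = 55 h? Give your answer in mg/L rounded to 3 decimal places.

472.076 mg/L

k = ln 2 / 23 = 0.03014 per h
Dose 1 (25 mg at t=0 h): 25·exp(−0.03014·55) = 4.765 mg/L
Dose 2 (65 mg at t=8 h): 65·exp(−0.03014·47) = 15.768 mg/L
Dose 3 (35 mg at t=16 h): 35·exp(−0.03014·39) = 10.805 mg/L
Dose 4 (115 mg at t=24 h): 115·exp(−0.03014·31) = 45.182 mg/L
Dose 5 (75 mg at t=32 h): 75·exp(−0.03014·23) = 37.500 mg/L
Dose 6 (130 mg at t=40 h): 130·exp(−0.03014·15) = 82.722 mg/L
Dose 7 (340 mg at t=48 h): 340·exp(−0.03014·7) = 275.335 mg/L
C(55) = 4.765 + 15.768 + 10.805 + 45.182 + 37.500 + 82.722 + 275.335 = 472.076 mg/L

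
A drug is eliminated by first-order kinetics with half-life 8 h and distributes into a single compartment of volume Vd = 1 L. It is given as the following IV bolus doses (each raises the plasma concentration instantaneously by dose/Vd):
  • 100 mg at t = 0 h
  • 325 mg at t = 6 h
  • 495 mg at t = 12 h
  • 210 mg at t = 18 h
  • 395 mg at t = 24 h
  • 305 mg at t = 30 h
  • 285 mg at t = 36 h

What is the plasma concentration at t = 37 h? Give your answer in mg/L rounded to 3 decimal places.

k = ln 2 / 8 = 0.08664 per h
Dose 1 (100 mg at t=0 h): 100·exp(−0.08664·37) = 4.053 mg/L
Dose 2 (325 mg at t=6 h): 325·exp(−0.08664·31) = 22.151 mg/L
Dose 3 (495 mg at t=12 h): 495·exp(−0.08664·25) = 56.740 mg/L
Dose 4 (210 mg at t=18 h): 210·exp(−0.08664·19) = 40.483 mg/L
Dose 5 (395 mg at t=24 h): 395·exp(−0.08664·13) = 128.063 mg/L
Dose 6 (305 mg at t=30 h): 305·exp(−0.08664·7) = 166.302 mg/L
Dose 7 (285 mg at t=36 h): 285·exp(−0.08664·1) = 261.346 mg/L
C(37) = 4.053 + 22.151 + 56.740 + 40.483 + 128.063 + 166.302 + 261.346 = 679.138 mg/L

679.138 mg/L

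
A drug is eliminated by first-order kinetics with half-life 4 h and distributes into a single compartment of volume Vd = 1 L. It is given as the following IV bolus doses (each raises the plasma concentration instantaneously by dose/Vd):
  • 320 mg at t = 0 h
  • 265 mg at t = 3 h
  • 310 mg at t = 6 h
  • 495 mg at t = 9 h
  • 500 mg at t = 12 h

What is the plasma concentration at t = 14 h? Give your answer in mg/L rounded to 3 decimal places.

706.852 mg/L

k = ln 2 / 4 = 0.17329 per h
Dose 1 (320 mg at t=0 h): 320·exp(−0.17329·14) = 28.284 mg/L
Dose 2 (265 mg at t=3 h): 265·exp(−0.17329·11) = 39.392 mg/L
Dose 3 (310 mg at t=6 h): 310·exp(−0.17329·8) = 77.500 mg/L
Dose 4 (495 mg at t=9 h): 495·exp(−0.17329·5) = 208.122 mg/L
Dose 5 (500 mg at t=12 h): 500·exp(−0.17329·2) = 353.553 mg/L
C(14) = 28.284 + 39.392 + 77.500 + 208.122 + 353.553 = 706.852 mg/L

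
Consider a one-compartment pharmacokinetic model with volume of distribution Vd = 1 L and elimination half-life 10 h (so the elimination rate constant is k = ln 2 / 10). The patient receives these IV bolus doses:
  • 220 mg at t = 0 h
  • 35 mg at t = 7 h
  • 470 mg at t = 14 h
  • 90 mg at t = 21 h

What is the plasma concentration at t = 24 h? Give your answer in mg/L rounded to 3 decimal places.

k = ln 2 / 10 = 0.06931 per h
Dose 1 (220 mg at t=0 h): 220·exp(−0.06931·24) = 41.682 mg/L
Dose 2 (35 mg at t=7 h): 35·exp(−0.06931·17) = 10.773 mg/L
Dose 3 (470 mg at t=14 h): 470·exp(−0.06931·10) = 235.000 mg/L
Dose 4 (90 mg at t=21 h): 90·exp(−0.06931·3) = 73.103 mg/L
C(24) = 41.682 + 10.773 + 235.000 + 73.103 = 360.557 mg/L

360.557 mg/L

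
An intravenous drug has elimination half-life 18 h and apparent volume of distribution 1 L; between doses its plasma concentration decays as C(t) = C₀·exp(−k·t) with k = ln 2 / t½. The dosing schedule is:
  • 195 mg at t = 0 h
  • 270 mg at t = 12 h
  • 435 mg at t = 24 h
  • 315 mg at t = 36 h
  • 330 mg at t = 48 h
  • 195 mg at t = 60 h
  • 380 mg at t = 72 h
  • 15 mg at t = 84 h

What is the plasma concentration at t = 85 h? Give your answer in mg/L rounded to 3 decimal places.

511.509 mg/L

k = ln 2 / 18 = 0.03851 per h
Dose 1 (195 mg at t=0 h): 195·exp(−0.03851·85) = 7.388 mg/L
Dose 2 (270 mg at t=12 h): 270·exp(−0.03851·73) = 16.238 mg/L
Dose 3 (435 mg at t=24 h): 435·exp(−0.03851·61) = 41.527 mg/L
Dose 4 (315 mg at t=36 h): 315·exp(−0.03851·49) = 47.735 mg/L
Dose 5 (330 mg at t=48 h): 330·exp(−0.03851·37) = 79.383 mg/L
Dose 6 (195 mg at t=60 h): 195·exp(−0.03851·25) = 74.462 mg/L
Dose 7 (380 mg at t=72 h): 380·exp(−0.03851·13) = 230.342 mg/L
Dose 8 (15 mg at t=84 h): 15·exp(−0.03851·1) = 14.433 mg/L
C(85) = 7.388 + 16.238 + 41.527 + 47.735 + 79.383 + 74.462 + 230.342 + 14.433 = 511.509 mg/L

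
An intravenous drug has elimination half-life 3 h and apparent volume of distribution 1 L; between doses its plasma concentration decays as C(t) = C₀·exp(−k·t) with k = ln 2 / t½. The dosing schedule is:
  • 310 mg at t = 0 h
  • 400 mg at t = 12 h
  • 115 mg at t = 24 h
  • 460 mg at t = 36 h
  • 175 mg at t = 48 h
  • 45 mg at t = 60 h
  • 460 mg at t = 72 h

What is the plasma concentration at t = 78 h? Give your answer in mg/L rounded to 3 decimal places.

k = ln 2 / 3 = 0.23105 per h
Dose 1 (310 mg at t=0 h): 310·exp(−0.23105·78) = 0.000 mg/L
Dose 2 (400 mg at t=12 h): 400·exp(−0.23105·66) = 0.000 mg/L
Dose 3 (115 mg at t=24 h): 115·exp(−0.23105·54) = 0.000 mg/L
Dose 4 (460 mg at t=36 h): 460·exp(−0.23105·42) = 0.028 mg/L
Dose 5 (175 mg at t=48 h): 175·exp(−0.23105·30) = 0.171 mg/L
Dose 6 (45 mg at t=60 h): 45·exp(−0.23105·18) = 0.703 mg/L
Dose 7 (460 mg at t=72 h): 460·exp(−0.23105·6) = 115.000 mg/L
C(78) = 0.000 + 0.000 + 0.000 + 0.028 + 0.171 + 0.703 + 115.000 = 115.903 mg/L

115.903 mg/L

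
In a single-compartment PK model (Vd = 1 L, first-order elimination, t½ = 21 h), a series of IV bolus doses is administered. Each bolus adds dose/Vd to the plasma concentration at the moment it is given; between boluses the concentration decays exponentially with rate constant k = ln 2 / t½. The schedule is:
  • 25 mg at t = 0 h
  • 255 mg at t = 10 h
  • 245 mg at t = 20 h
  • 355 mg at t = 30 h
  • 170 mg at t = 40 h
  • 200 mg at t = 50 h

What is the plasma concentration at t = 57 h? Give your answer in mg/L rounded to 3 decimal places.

k = ln 2 / 21 = 0.03301 per h
Dose 1 (25 mg at t=0 h): 25·exp(−0.03301·57) = 3.809 mg/L
Dose 2 (255 mg at t=10 h): 255·exp(−0.03301·47) = 54.051 mg/L
Dose 3 (245 mg at t=20 h): 245·exp(−0.03301·37) = 72.240 mg/L
Dose 4 (355 mg at t=30 h): 355·exp(−0.03301·27) = 145.610 mg/L
Dose 5 (170 mg at t=40 h): 170·exp(−0.03301·17) = 96.997 mg/L
Dose 6 (200 mg at t=50 h): 200·exp(−0.03301·7) = 158.740 mg/L
C(57) = 3.809 + 54.051 + 72.240 + 145.610 + 96.997 + 158.740 = 531.448 mg/L

531.448 mg/L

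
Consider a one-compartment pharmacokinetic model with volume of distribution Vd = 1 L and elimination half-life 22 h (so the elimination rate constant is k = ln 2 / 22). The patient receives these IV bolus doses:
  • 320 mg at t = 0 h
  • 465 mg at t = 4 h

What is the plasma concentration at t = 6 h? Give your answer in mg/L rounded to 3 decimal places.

k = ln 2 / 22 = 0.03151 per h
Dose 1 (320 mg at t=0 h): 320·exp(−0.03151·6) = 264.881 mg/L
Dose 2 (465 mg at t=4 h): 465·exp(−0.03151·2) = 436.603 mg/L
C(6) = 264.881 + 436.603 = 701.484 mg/L

701.484 mg/L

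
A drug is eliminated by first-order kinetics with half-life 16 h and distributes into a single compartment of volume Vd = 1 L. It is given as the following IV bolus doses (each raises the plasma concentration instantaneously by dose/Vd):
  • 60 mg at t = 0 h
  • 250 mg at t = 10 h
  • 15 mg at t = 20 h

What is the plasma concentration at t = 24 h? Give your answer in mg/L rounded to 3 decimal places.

170.140 mg/L

k = ln 2 / 16 = 0.04332 per h
Dose 1 (60 mg at t=0 h): 60·exp(−0.04332·24) = 21.213 mg/L
Dose 2 (250 mg at t=10 h): 250·exp(−0.04332·14) = 136.313 mg/L
Dose 3 (15 mg at t=20 h): 15·exp(−0.04332·4) = 12.613 mg/L
C(24) = 21.213 + 136.313 + 12.613 = 170.140 mg/L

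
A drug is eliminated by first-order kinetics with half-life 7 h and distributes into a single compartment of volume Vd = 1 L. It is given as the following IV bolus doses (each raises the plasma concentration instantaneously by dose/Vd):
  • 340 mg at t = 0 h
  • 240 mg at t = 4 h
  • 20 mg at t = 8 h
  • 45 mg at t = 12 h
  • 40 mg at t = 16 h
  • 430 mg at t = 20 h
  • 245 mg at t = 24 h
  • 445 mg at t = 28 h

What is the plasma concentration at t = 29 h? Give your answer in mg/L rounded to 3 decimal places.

k = ln 2 / 7 = 0.09902 per h
Dose 1 (340 mg at t=0 h): 340·exp(−0.09902·29) = 19.247 mg/L
Dose 2 (240 mg at t=4 h): 240·exp(−0.09902·25) = 20.189 mg/L
Dose 3 (20 mg at t=8 h): 20·exp(−0.09902·21) = 2.500 mg/L
Dose 4 (45 mg at t=12 h): 45·exp(−0.09902·17) = 8.359 mg/L
Dose 5 (40 mg at t=16 h): 40·exp(−0.09902·13) = 11.041 mg/L
Dose 6 (430 mg at t=20 h): 430·exp(−0.09902·9) = 176.372 mg/L
Dose 7 (245 mg at t=24 h): 245·exp(−0.09902·5) = 149.329 mg/L
Dose 8 (445 mg at t=28 h): 445·exp(−0.09902·1) = 403.047 mg/L
C(29) = 19.247 + 20.189 + 2.500 + 8.359 + 11.041 + 176.372 + 149.329 + 403.047 = 790.083 mg/L

790.083 mg/L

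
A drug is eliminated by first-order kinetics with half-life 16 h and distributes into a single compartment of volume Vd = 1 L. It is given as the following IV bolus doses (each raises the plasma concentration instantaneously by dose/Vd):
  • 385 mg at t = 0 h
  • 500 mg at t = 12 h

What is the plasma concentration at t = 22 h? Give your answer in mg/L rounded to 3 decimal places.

472.648 mg/L

k = ln 2 / 16 = 0.04332 per h
Dose 1 (385 mg at t=0 h): 385·exp(−0.04332·22) = 148.438 mg/L
Dose 2 (500 mg at t=12 h): 500·exp(−0.04332·10) = 324.210 mg/L
C(22) = 148.438 + 324.210 = 472.648 mg/L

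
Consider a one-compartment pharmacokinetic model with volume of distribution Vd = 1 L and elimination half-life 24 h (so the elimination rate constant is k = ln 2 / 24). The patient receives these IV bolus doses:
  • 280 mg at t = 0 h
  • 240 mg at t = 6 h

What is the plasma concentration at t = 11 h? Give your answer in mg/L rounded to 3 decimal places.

411.520 mg/L

k = ln 2 / 24 = 0.02888 per h
Dose 1 (280 mg at t=0 h): 280·exp(−0.02888·11) = 203.791 mg/L
Dose 2 (240 mg at t=6 h): 240·exp(−0.02888·5) = 207.729 mg/L
C(11) = 203.791 + 207.729 = 411.520 mg/L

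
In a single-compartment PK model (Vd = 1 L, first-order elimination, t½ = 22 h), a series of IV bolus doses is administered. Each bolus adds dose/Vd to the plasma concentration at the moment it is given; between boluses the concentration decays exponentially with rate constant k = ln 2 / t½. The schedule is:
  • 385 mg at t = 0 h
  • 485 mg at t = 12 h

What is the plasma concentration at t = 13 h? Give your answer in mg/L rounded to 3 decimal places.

725.568 mg/L

k = ln 2 / 22 = 0.03151 per h
Dose 1 (385 mg at t=0 h): 385·exp(−0.03151·13) = 255.611 mg/L
Dose 2 (485 mg at t=12 h): 485·exp(−0.03151·1) = 469.957 mg/L
C(13) = 255.611 + 469.957 = 725.568 mg/L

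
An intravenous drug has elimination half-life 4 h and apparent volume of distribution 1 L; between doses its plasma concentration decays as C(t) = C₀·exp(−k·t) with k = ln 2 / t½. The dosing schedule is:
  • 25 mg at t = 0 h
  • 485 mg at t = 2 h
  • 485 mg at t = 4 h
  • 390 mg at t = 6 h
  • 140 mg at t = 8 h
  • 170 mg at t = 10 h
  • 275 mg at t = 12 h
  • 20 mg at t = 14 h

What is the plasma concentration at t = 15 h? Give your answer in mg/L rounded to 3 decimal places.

500.353 mg/L

k = ln 2 / 4 = 0.17329 per h
Dose 1 (25 mg at t=0 h): 25·exp(−0.17329·15) = 1.858 mg/L
Dose 2 (485 mg at t=2 h): 485·exp(−0.17329·13) = 50.979 mg/L
Dose 3 (485 mg at t=4 h): 485·exp(−0.17329·11) = 72.096 mg/L
Dose 4 (390 mg at t=6 h): 390·exp(−0.17329·9) = 81.987 mg/L
Dose 5 (140 mg at t=8 h): 140·exp(−0.17329·7) = 41.622 mg/L
Dose 6 (170 mg at t=10 h): 170·exp(−0.17329·5) = 71.476 mg/L
Dose 7 (275 mg at t=12 h): 275·exp(−0.17329·3) = 163.516 mg/L
Dose 8 (20 mg at t=14 h): 20·exp(−0.17329·1) = 16.818 mg/L
C(15) = 1.858 + 50.979 + 72.096 + 81.987 + 41.622 + 71.476 + 163.516 + 16.818 = 500.353 mg/L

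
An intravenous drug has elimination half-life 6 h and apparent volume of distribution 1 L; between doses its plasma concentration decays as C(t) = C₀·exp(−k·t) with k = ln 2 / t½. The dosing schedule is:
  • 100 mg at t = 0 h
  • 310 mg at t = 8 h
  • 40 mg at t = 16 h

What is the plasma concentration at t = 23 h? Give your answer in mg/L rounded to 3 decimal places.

79.634 mg/L

k = ln 2 / 6 = 0.11552 per h
Dose 1 (100 mg at t=0 h): 100·exp(−0.11552·23) = 7.015 mg/L
Dose 2 (310 mg at t=8 h): 310·exp(−0.11552·15) = 54.801 mg/L
Dose 3 (40 mg at t=16 h): 40·exp(−0.11552·7) = 17.818 mg/L
C(23) = 7.015 + 54.801 + 17.818 = 79.634 mg/L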